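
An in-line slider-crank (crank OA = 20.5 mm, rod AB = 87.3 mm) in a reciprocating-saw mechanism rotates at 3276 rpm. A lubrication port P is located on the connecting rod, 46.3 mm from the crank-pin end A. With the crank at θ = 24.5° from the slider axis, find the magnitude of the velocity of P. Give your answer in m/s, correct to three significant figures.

ω = 343.1 rad/s.  Crank-pin speed |V_A| = rω = 7.0328 m/s, perpendicular to OA.
Rod angle: sinφ = −(r/L) sinθ ⇒ φ = -5.588°; ω_rod = −rω cosθ/√(L²−r²sin²θ) = -73.655 rad/s.
V_P = V_A + ω_rod × AP, with AP = 0.0463 m along the rod.
Components: V_Px = −rω sinθ − a·ω_rod·sinφ = -3.2485 m/s;  V_Py = rω cosθ + a·ω_rod·cosφ = +3.0055 m/s.
|V_P| = √(V_Px² + V_Py²) = 4.4256 m/s.

4.43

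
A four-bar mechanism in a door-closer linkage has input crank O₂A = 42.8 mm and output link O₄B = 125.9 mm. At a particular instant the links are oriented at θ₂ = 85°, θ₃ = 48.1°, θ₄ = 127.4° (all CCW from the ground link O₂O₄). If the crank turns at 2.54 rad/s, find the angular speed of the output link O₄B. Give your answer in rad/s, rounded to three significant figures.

0.528

ω₂ = 2.54 rad/s
Differentiating the loop-closure r₂e^{iθ₂}+r₃e^{iθ₃}=r₁+r₄e^{iθ₄} gives r₂ω₂e^{iθ₂}+r₃ω₃e^{iθ₃}=r₄ω₄e^{iθ₄}.
Eliminating the other unknown: ω₄ = r₂ω₂ sin(θ₂−θ₃) / [r₄ sin(θ₄−θ₃)].
Numerator sine = +0.60042; denominator sine = +0.98261.
Result = 0.0428·2.54·(+0.60042) / (0.1259·(+0.98261)) = +0.52762 rad/s; magnitude 0.52762 rad/s.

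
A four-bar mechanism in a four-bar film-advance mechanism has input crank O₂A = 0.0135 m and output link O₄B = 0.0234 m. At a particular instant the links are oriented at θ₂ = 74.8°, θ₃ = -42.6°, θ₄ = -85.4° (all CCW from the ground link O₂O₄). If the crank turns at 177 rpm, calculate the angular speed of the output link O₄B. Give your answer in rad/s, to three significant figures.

14.0

ω₂ = 18.54 rad/s (from 177 rpm).
Differentiating the loop-closure r₂e^{iθ₂}+r₃e^{iθ₃}=r₁+r₄e^{iθ₄} gives r₂ω₂e^{iθ₂}+r₃ω₃e^{iθ₃}=r₄ω₄e^{iθ₄}.
Eliminating the other unknown: ω₄ = r₂ω₂ sin(θ₂−θ₃) / [r₄ sin(θ₄−θ₃)].
Numerator sine = +0.88782; denominator sine = -0.67944.
Result = 0.0135·18.54·(+0.88782) / (0.0234·(-0.67944)) = -13.973 rad/s; magnitude 13.973 rad/s.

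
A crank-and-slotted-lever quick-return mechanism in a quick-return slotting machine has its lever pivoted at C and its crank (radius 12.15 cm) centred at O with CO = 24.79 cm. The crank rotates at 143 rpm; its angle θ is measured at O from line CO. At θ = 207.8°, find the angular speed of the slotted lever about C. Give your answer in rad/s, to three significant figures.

ω = 14.97 rad/s (from 143 rpm).
Crank pin A relative to C: A = (d + r cosθ, r sinθ); lever angle φ = atan2(r sinθ, d + r cosθ).
Differentiating tanφ: φ̇ = rω(d cosθ + r)/(d² + r² + 2dr cosθ).
d² + r² + 2dr cosθ = |CA|² = 0.0229298 m²;  d cosθ + r = -0.097788 m.
|ω_lever| = |0.1215·14.97·-0.097788| / 0.0229298 = 7.7593 rad/s.

7.76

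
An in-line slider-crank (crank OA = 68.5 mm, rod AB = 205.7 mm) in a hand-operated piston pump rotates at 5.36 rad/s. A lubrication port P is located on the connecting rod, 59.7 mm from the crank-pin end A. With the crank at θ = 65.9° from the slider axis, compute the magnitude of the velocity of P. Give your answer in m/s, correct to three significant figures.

0.365

ω = 5.36 rad/s.  Crank-pin speed |V_A| = rω = 0.36716 m/s, perpendicular to OA.
Rod angle: sinφ = −(r/L) sinθ ⇒ φ = -17.697°; ω_rod = −rω cosθ/√(L²−r²sin²θ) = -0.76504 rad/s.
V_P = V_A + ω_rod × AP, with AP = 0.0597 m along the rod.
Components: V_Px = −rω sinθ − a·ω_rod·sinφ = -0.34904 m/s;  V_Py = rω cosθ + a·ω_rod·cosφ = +0.10641 m/s.
|V_P| = √(V_Px² + V_Py²) = 0.3649 m/s.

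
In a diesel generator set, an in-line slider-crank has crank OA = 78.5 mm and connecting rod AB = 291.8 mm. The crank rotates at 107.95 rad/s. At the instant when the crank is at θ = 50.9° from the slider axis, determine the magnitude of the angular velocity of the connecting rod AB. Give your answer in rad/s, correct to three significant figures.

18.7

ω = 108 rad/s
The rod makes angle φ with the slider axis where L sinφ = r sinθ; differentiating, L cosφ·φ̇ = r ω cosθ.
L cosφ = √(L² − r² sin²θ) = 0.28537 m.
|ω_rod| = r ω |cosθ| / √(L² − r² sin²θ) = 0.0785·108·0.63068/0.28537 = 18.728 rad/s.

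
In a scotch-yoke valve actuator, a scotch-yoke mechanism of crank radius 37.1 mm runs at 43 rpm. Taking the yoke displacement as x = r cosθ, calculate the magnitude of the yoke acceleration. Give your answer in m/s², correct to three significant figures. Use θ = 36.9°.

ω = 4.503 rad/s (from 43 rpm).
x = r cosθ ⇒ ẍ = −rω² cosθ (ω constant).
|a| = rω²|cosθ| = 0.0371·(4.503)²·|cos 36.9°| = 0.60157 m/s².

0.602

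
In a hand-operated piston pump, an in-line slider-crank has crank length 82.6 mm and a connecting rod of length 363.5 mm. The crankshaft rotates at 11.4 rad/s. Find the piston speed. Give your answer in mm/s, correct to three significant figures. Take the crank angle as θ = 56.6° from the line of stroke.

886

ω = 11.4 rad/s
For an in-line slider-crank, x = r cosθ + √(L² − r² sin²θ), so v = −rω sinθ·[1 + r cosθ/√(L² − r² sin²θ)].
With r = 0.0826 m, L = 0.3635 m, θ = 56.6°: √(L² − r² sin²θ) = 0.3569 m.
v = −0.0826·11.4·0.83485·[1 + 0.0826·0.55048/0.3569] = -0.88628 m/s.
|v| = 0.88628 m/s = 886.28 mm/s.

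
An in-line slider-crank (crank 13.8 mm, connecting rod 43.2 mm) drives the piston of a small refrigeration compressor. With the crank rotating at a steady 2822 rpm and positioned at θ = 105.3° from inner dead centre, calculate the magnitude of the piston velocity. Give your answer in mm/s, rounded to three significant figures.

3590

ω = 2π·2822/60 = 295.5 rad/s
For an in-line slider-crank, x = r cosθ + √(L² − r² sin²θ), so v = −rω sinθ·[1 + r cosθ/√(L² − r² sin²θ)].
With r = 0.0138 m, L = 0.0432 m, θ = 105.3°: √(L² − r² sin²θ) = 0.041098 m.
v = −0.0138·295.5·0.96456·[1 + 0.0138·-0.26387/0.041098] = -3.5851 m/s.
|v| = 3.5851 m/s = 3585.1 mm/s.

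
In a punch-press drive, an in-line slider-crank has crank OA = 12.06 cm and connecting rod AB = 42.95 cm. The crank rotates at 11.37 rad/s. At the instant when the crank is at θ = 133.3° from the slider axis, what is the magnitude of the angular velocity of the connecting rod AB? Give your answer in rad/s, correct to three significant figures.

ω = 11.37 rad/s
The rod makes angle φ with the slider axis where L sinφ = r sinθ; differentiating, L cosφ·φ̇ = r ω cosθ.
L cosφ = √(L² − r² sin²θ) = 0.42044 m.
|ω_rod| = r ω |cosθ| / √(L² − r² sin²θ) = 0.1206·11.37·0.68582/0.42044 = 2.2367 rad/s.

2.24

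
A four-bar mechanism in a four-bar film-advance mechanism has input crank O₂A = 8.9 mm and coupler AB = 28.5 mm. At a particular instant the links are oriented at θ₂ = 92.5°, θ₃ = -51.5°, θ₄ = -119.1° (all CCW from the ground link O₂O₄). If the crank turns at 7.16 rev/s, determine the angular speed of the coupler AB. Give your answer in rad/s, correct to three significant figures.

ω₂ = 44.99 rad/s (from 7.16 rev/s).
Differentiating the loop-closure r₂e^{iθ₂}+r₃e^{iθ₃}=r₁+r₄e^{iθ₄} gives r₂ω₂e^{iθ₂}+r₃ω₃e^{iθ₃}=r₄ω₄e^{iθ₄}.
Eliminating the other unknown: ω₃ = r₂ω₂ sin(θ₄−θ₂) / [r₃ sin(θ₃−θ₄)].
Numerator sine = +0.52399; denominator sine = +0.92455.
Result = 0.0089·44.99·(+0.52399) / (0.0285·(+0.92455)) = +7.9621 rad/s; magnitude 7.9621 rad/s.

7.96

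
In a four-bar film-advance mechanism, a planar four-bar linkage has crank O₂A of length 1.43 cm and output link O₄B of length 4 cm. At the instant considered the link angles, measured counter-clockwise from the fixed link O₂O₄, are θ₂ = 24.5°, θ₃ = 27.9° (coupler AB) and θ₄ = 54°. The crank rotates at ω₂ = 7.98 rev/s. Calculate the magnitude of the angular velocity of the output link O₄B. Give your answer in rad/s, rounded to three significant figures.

ω₂ = 50.14 rad/s (from 7.98 rev/s).
Differentiating the loop-closure r₂e^{iθ₂}+r₃e^{iθ₃}=r₁+r₄e^{iθ₄} gives r₂ω₂e^{iθ₂}+r₃ω₃e^{iθ₃}=r₄ω₄e^{iθ₄}.
Eliminating the other unknown: ω₄ = r₂ω₂ sin(θ₂−θ₃) / [r₄ sin(θ₄−θ₃)].
Numerator sine = -0.05931; denominator sine = +0.43994.
Result = 0.0143·50.14·(-0.05931) / (0.04·(+0.43994)) = -2.4164 rad/s; magnitude 2.4164 rad/s.

2.42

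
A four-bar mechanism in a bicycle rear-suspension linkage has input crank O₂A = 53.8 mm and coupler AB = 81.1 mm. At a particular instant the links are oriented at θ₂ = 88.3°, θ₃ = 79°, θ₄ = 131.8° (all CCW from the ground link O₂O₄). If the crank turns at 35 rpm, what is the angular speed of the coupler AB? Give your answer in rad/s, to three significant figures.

2.10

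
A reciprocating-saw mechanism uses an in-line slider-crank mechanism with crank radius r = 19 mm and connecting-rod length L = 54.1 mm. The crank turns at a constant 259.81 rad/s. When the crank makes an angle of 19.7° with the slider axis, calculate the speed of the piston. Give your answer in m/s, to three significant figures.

2.22

ω = 259.8 rad/s
For an in-line slider-crank, x = r cosθ + √(L² − r² sin²θ), so v = −rω sinθ·[1 + r cosθ/√(L² − r² sin²θ)].
With r = 0.019 m, L = 0.0541 m, θ = 19.7°: √(L² − r² sin²θ) = 0.05372 m.
v = −0.019·259.8·0.33710·[1 + 0.019·0.94147/0.05372] = -2.2181 m/s.
|v| = 2.2181 m/s.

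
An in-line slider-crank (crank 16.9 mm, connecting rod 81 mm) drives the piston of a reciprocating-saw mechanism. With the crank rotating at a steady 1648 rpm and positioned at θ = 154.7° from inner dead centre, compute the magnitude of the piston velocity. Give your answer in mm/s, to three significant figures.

1010

ω = 2π·1648/60 = 172.6 rad/s
For an in-line slider-crank, x = r cosθ + √(L² − r² sin²θ), so v = −rω sinθ·[1 + r cosθ/√(L² − r² sin²θ)].
With r = 0.0169 m, L = 0.081 m, θ = 154.7°: √(L² − r² sin²θ) = 0.080677 m.
v = −0.0169·172.6·0.42736·[1 + 0.0169·-0.90408/0.080677] = -1.0104 m/s.
|v| = 1.0104 m/s = 1010.4 mm/s.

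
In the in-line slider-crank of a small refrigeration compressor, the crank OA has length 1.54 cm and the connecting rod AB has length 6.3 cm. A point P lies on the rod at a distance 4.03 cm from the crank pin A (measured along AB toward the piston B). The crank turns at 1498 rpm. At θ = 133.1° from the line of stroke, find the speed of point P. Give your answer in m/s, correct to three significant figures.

1.68

ω = 156.9 rad/s.  Crank-pin speed |V_A| = rω = 2.4158 m/s, perpendicular to OA.
Rod angle: sinφ = −(r/L) sinθ ⇒ φ = -10.281°; ω_rod = −rω cosθ/√(L²−r²sin²θ) = +26.628 rad/s.
V_P = V_A + ω_rod × AP, with AP = 0.0403 m along the rod.
Components: V_Px = −rω sinθ − a·ω_rod·sinφ = -1.5724 m/s;  V_Py = rω cosθ + a·ω_rod·cosφ = -0.59476 m/s.
|V_P| = √(V_Px² + V_Py²) = 1.6811 m/s.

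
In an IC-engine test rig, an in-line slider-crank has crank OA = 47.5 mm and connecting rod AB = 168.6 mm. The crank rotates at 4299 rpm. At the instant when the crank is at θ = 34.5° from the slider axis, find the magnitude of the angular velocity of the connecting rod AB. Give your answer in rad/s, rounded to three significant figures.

ω = 450.2 rad/s (converted from 4299 rpm).
The rod makes angle φ with the slider axis where L sinφ = r sinθ; differentiating, L cosφ·φ̇ = r ω cosθ.
L cosφ = √(L² − r² sin²θ) = 0.16644 m.
|ω_rod| = r ω |cosθ| / √(L² − r² sin²θ) = 0.0475·450.2·0.82413/0.16644 = 105.88 rad/s.

106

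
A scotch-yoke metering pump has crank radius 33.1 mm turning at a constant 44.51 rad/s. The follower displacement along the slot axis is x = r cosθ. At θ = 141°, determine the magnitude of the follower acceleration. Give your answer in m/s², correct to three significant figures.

51.0

ω = 44.51 rad/s
x = r cosθ ⇒ ẍ = −rω² cosθ (ω constant).
|a| = rω²|cosθ| = 0.0331·(44.51)²·|cos 141°| = 50.962 m/s².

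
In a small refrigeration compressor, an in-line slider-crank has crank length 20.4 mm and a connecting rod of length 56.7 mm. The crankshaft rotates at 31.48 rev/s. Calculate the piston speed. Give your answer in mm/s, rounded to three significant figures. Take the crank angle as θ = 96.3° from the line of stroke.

3840

ω = 2π·31.5 = 197.8 rad/s
For an in-line slider-crank, x = r cosθ + √(L² − r² sin²θ), so v = −rω sinθ·[1 + r cosθ/√(L² − r² sin²θ)].
With r = 0.0204 m, L = 0.0567 m, θ = 96.3°: √(L² − r² sin²θ) = 0.05295 m.
v = −0.0204·197.8·0.99396·[1 + 0.0204·-0.10973/0.05295] = -3.8411 m/s.
|v| = 3.8411 m/s = 3841.1 mm/s.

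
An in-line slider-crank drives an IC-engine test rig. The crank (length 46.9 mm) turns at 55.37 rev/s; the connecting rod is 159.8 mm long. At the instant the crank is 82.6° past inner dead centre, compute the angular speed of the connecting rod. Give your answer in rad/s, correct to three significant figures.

ω = 347.9 rad/s (converted from 55.37 rev/s).
The rod makes angle φ with the slider axis where L sinφ = r sinθ; differentiating, L cosφ·φ̇ = r ω cosθ.
L cosφ = √(L² − r² sin²θ) = 0.15288 m.
|ω_rod| = r ω |cosθ| / √(L² − r² sin²θ) = 0.0469·347.9·0.12880/0.15288 = 13.746 rad/s.

13.7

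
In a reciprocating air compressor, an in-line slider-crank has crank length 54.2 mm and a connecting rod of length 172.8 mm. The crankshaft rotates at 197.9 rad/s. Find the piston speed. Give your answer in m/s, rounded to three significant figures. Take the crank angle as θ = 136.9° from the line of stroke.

5.61

ω = 197.9 rad/s
For an in-line slider-crank, x = r cosθ + √(L² − r² sin²θ), so v = −rω sinθ·[1 + r cosθ/√(L² − r² sin²θ)].
With r = 0.0542 m, L = 0.1728 m, θ = 136.9°: √(L² − r² sin²θ) = 0.16878 m.
v = −0.0542·197.9·0.68327·[1 + 0.0542·-0.73016/0.16878] = -5.6105 m/s.
|v| = 5.6105 m/s.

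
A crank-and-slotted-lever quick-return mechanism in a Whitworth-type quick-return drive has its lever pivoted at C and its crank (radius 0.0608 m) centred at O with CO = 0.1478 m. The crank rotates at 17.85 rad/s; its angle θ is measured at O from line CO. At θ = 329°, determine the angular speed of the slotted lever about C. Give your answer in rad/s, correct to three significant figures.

4.97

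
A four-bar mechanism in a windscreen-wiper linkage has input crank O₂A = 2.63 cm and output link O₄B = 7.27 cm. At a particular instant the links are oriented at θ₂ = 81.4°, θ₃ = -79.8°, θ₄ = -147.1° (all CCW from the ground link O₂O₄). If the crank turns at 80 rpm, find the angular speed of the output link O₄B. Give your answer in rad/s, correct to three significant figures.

ω₂ = 8.378 rad/s (from 80 rpm).
Differentiating the loop-closure r₂e^{iθ₂}+r₃e^{iθ₃}=r₁+r₄e^{iθ₄} gives r₂ω₂e^{iθ₂}+r₃ω₃e^{iθ₃}=r₄ω₄e^{iθ₄}.
Eliminating the other unknown: ω₄ = r₂ω₂ sin(θ₂−θ₃) / [r₄ sin(θ₄−θ₃)].
Numerator sine = +0.32227; denominator sine = -0.92254.
Result = 0.0263·8.378·(+0.32227) / (0.0727·(-0.92254)) = -1.0587 rad/s; magnitude 1.0587 rad/s.

1.06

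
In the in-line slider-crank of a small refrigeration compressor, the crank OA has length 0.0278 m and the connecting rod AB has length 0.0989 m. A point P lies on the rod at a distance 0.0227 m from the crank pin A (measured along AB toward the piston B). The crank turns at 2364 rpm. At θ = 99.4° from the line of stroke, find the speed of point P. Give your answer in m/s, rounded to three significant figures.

ω = 247.6 rad/s.  Crank-pin speed |V_A| = rω = 6.8821 m/s, perpendicular to OA.
Rod angle: sinφ = −(r/L) sinθ ⇒ φ = -16.100°; ω_rod = −rω cosθ/√(L²−r²sin²θ) = +11.829 rad/s.
V_P = V_A + ω_rod × AP, with AP = 0.0227 m along the rod.
Components: V_Px = −rω sinθ − a·ω_rod·sinφ = -6.7152 m/s;  V_Py = rω cosθ + a·ω_rod·cosφ = -0.86603 m/s.
|V_P| = √(V_Px² + V_Py²) = 6.7708 m/s.

6.77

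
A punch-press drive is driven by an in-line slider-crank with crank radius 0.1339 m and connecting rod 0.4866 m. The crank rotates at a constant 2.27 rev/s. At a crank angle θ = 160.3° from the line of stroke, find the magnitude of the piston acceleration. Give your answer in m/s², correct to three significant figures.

ω = 2π·2.27 = 14.26 rad/s
x(θ) = r cosθ + √(L² − r² sin²θ); with ω constant, a = ω²·d²x/dθ².
d²x/dθ² = −r cosθ − r²(cos2θ)/√u − r⁴ sin²2θ/(4u^{3/2}),  u = L² − r² sin²θ = 0.234742 m².
Substituting r = 0.1339 m, L = 0.4866 m, θ = 160.3°: d²x/dθ² = +0.097183 m.
a = ω²·d²x/dθ² = (14.26)²·(+0.097183) = +19.77 m/s²;  |a| = 19.77 m/s².

19.8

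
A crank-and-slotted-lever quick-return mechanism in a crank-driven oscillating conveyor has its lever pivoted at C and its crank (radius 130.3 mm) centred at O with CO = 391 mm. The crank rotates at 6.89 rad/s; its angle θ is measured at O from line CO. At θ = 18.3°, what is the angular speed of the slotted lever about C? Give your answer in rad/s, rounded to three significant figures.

1.69

ω = 6.89 rad/s
Crank pin A relative to C: A = (d + r cosθ, r sinθ); lever angle φ = atan2(r sinθ, d + r cosθ).
Differentiating tanφ: φ̇ = rω(d cosθ + r)/(d² + r² + 2dr cosθ).
d² + r² + 2dr cosθ = |CA|² = 0.2666 m²;  d cosθ + r = +0.50153 m.
|ω_lever| = |0.1303·6.89·+0.50153| / 0.2666 = 1.6889 rad/s.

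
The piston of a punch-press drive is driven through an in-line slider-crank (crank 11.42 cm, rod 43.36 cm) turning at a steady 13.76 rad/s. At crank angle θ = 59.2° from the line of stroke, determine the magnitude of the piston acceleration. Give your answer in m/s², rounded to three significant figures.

8.37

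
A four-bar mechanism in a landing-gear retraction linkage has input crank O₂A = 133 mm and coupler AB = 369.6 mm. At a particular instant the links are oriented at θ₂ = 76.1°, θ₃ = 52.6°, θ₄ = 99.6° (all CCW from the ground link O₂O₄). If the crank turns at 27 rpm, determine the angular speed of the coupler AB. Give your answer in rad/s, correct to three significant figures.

ω₂ = 2.827 rad/s (from 27 rpm).
Differentiating the loop-closure r₂e^{iθ₂}+r₃e^{iθ₃}=r₁+r₄e^{iθ₄} gives r₂ω₂e^{iθ₂}+r₃ω₃e^{iθ₃}=r₄ω₄e^{iθ₄}.
Eliminating the other unknown: ω₃ = r₂ω₂ sin(θ₄−θ₂) / [r₃ sin(θ₃−θ₄)].
Numerator sine = +0.39875; denominator sine = -0.73135.
Result = 0.133·2.827·(+0.39875) / (0.3696·(-0.73135)) = -0.55473 rad/s; magnitude 0.55473 rad/s.

0.555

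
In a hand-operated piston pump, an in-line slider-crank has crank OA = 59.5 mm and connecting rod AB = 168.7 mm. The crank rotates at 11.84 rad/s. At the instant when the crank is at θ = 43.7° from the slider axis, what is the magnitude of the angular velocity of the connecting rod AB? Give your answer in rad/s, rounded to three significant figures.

3.11

ω = 11.84 rad/s
The rod makes angle φ with the slider axis where L sinφ = r sinθ; differentiating, L cosφ·φ̇ = r ω cosθ.
L cosφ = √(L² − r² sin²θ) = 0.16361 m.
|ω_rod| = r ω |cosθ| / √(L² − r² sin²θ) = 0.0595·11.84·0.72297/0.16361 = 3.1129 rad/s.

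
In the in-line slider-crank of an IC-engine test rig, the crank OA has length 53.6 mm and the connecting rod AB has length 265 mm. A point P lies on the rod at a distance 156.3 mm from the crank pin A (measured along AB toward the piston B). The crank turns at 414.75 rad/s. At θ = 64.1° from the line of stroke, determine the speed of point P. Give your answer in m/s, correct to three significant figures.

ω = 414.8 rad/s.  Crank-pin speed |V_A| = rω = 22.231 m/s, perpendicular to OA.
Rod angle: sinφ = −(r/L) sinθ ⇒ φ = -10.483°; ω_rod = −rω cosθ/√(L²−r²sin²θ) = -37.265 rad/s.
V_P = V_A + ω_rod × AP, with AP = 0.1563 m along the rod.
Components: V_Px = −rω sinθ − a·ω_rod·sinφ = -21.057 m/s;  V_Py = rω cosθ + a·ω_rod·cosφ = +3.9831 m/s.
|V_P| = √(V_Px² + V_Py²) = 21.431 m/s.

21.4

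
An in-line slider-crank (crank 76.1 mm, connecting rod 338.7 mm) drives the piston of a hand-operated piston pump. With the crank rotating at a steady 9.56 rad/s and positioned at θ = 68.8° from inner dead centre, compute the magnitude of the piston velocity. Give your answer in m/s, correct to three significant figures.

ω = 9.56 rad/s
For an in-line slider-crank, x = r cosθ + √(L² − r² sin²θ), so v = −rω sinθ·[1 + r cosθ/√(L² − r² sin²θ)].
With r = 0.0761 m, L = 0.3387 m, θ = 68.8°: √(L² − r² sin²θ) = 0.33119 m.
v = −0.0761·9.56·0.93232·[1 + 0.0761·0.36162/0.33119] = -0.73464 m/s.
|v| = 0.73464 m/s.

0.735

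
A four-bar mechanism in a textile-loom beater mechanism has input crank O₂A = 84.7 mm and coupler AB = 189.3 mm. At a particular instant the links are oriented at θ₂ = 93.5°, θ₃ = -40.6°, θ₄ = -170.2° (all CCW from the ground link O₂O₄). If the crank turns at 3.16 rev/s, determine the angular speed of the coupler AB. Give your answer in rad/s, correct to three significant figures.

11.5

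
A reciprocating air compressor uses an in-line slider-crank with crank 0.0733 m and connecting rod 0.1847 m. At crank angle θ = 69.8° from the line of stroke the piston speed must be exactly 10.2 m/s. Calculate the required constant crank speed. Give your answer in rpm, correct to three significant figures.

For an in-line slider-crank, |v_piston| = rω|sinθ|·[1 + r cosθ/√(L² − r² sin²θ)].
With r = 0.0733 m, L = 0.1847 m, θ = 69.8°: the bracketed kinematic factor |dx/dθ| = 0.078949 m.
ω = v/|dx/dθ| = 10.2/0.078949 = 129.2 rad/s.
N = 60ω/(2π) = 1233.7 rpm.

1230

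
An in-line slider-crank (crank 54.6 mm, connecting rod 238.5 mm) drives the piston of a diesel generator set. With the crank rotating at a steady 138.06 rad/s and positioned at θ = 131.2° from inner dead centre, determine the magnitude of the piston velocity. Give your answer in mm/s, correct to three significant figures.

ω = 138.1 rad/s
For an in-line slider-crank, x = r cosθ + √(L² − r² sin²θ), so v = −rω sinθ·[1 + r cosθ/√(L² − r² sin²θ)].
With r = 0.0546 m, L = 0.2385 m, θ = 131.2°: √(L² − r² sin²θ) = 0.23494 m.
v = −0.0546·138.1·0.75241·[1 + 0.0546·-0.65869/0.23494] = -4.8035 m/s.
|v| = 4.8035 m/s = 4803.5 mm/s.

4800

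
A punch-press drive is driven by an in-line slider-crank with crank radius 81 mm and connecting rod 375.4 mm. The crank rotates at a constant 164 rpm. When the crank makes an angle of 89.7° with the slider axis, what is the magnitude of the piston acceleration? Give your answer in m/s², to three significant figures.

5.15

ω = 2π·164/60 = 17.17 rad/s
x(θ) = r cosθ + √(L² − r² sin²θ); with ω constant, a = ω²·d²x/dθ².
d²x/dθ² = −r cosθ − r²(cos2θ)/√u − r⁴ sin²2θ/(4u^{3/2}),  u = L² − r² sin²θ = 0.134364 m².
Substituting r = 0.081 m, L = 0.3754 m, θ = 89.7°: d²x/dθ² = +0.017474 m.
a = ω²·d²x/dθ² = (17.17)²·(+0.017474) = +5.1539 m/s²;  |a| = 5.1539 m/s².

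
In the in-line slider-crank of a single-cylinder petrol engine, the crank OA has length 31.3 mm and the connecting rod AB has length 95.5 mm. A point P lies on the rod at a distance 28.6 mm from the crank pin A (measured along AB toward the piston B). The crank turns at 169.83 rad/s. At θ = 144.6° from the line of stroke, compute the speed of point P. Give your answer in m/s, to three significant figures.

4.15

ω = 169.8 rad/s.  Crank-pin speed |V_A| = rω = 5.3157 m/s, perpendicular to OA.
Rod angle: sinφ = −(r/L) sinθ ⇒ φ = -10.945°; ω_rod = −rω cosθ/√(L²−r²sin²θ) = +46.212 rad/s.
V_P = V_A + ω_rod × AP, with AP = 0.0286 m along the rod.
Components: V_Px = −rω sinθ − a·ω_rod·sinφ = -2.8283 m/s;  V_Py = rω cosθ + a·ω_rod·cosφ = -3.0353 m/s.
|V_P| = √(V_Px² + V_Py²) = 4.1488 m/s.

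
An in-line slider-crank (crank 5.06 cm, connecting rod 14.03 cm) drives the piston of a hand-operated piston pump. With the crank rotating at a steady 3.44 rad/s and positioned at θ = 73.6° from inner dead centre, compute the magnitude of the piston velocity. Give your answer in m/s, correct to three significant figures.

0.185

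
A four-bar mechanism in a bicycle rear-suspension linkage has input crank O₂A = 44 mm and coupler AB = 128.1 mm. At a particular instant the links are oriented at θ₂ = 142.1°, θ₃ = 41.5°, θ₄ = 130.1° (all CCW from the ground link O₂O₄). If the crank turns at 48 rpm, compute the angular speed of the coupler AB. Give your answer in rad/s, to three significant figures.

0.359

ω₂ = 5.027 rad/s (from 48 rpm).
Differentiating the loop-closure r₂e^{iθ₂}+r₃e^{iθ₃}=r₁+r₄e^{iθ₄} gives r₂ω₂e^{iθ₂}+r₃ω₃e^{iθ₃}=r₄ω₄e^{iθ₄}.
Eliminating the other unknown: ω₃ = r₂ω₂ sin(θ₄−θ₂) / [r₃ sin(θ₃−θ₄)].
Numerator sine = -0.20791; denominator sine = -0.99970.
Result = 0.044·5.027·(-0.20791) / (0.1281·(-0.99970)) = +0.35907 rad/s; magnitude 0.35907 rad/s.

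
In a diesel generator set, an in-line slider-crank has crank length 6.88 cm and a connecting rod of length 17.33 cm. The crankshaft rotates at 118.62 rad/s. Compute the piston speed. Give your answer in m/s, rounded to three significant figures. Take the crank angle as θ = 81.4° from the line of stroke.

8.59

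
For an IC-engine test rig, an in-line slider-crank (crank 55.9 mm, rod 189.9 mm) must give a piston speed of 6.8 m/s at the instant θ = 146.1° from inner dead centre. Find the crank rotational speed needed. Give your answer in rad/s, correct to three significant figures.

290

For an in-line slider-crank, |v_piston| = rω|sinθ|·[1 + r cosθ/√(L² − r² sin²θ)].
With r = 0.0559 m, L = 0.1899 m, θ = 146.1°: the bracketed kinematic factor |dx/dθ| = 0.023456 m.
ω = v/|dx/dθ| = 6.8/0.023456 = 289.91 rad/s.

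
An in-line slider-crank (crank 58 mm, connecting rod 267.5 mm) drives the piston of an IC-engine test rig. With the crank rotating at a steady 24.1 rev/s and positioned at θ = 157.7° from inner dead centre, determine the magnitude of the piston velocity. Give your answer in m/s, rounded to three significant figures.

ω = 2π·24.1 = 151.4 rad/s
For an in-line slider-crank, x = r cosθ + √(L² − r² sin²θ), so v = −rω sinθ·[1 + r cosθ/√(L² − r² sin²θ)].
With r = 0.058 m, L = 0.2675 m, θ = 157.7°: √(L² − r² sin²θ) = 0.26659 m.
v = −0.058·151.4·0.37946·[1 + 0.058·-0.92521/0.26659] = -2.6618 m/s.
|v| = 2.6618 m/s.

2.66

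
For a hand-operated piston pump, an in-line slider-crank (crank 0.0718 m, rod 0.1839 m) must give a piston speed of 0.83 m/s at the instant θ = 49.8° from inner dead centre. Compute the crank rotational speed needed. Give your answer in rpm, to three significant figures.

114

For an in-line slider-crank, |v_piston| = rω|sinθ|·[1 + r cosθ/√(L² − r² sin²θ)].
With r = 0.0718 m, L = 0.1839 m, θ = 49.8°: the bracketed kinematic factor |dx/dθ| = 0.069319 m.
ω = v/|dx/dθ| = 0.83/0.069319 = 11.974 rad/s.
N = 60ω/(2π) = 114.34 rpm.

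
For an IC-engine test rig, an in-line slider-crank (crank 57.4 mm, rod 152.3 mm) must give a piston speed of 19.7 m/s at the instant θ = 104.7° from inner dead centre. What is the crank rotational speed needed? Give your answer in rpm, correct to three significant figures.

3780

For an in-line slider-crank, |v_piston| = rω|sinθ|·[1 + r cosθ/√(L² − r² sin²θ)].
With r = 0.0574 m, L = 0.1523 m, θ = 104.7°: the bracketed kinematic factor |dx/dθ| = 0.049819 m.
ω = v/|dx/dθ| = 19.7/0.049819 = 395.43 rad/s.
N = 60ω/(2π) = 3776.1 rpm.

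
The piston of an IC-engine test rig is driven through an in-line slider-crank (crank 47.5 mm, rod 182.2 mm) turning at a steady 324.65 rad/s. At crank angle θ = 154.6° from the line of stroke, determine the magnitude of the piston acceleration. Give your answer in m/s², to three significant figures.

3680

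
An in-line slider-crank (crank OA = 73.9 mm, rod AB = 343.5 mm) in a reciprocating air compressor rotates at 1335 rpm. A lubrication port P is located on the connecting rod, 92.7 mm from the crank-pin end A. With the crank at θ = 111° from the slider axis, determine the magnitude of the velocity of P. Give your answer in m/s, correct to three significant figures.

ω = 139.8 rad/s.  Crank-pin speed |V_A| = rω = 10.331 m/s, perpendicular to OA.
Rod angle: sinφ = −(r/L) sinθ ⇒ φ = -11.587°; ω_rod = −rω cosθ/√(L²−r²sin²θ) = +11.003 rad/s.
V_P = V_A + ω_rod × AP, with AP = 0.0927 m along the rod.
Components: V_Px = −rω sinθ − a·ω_rod·sinφ = -9.4402 m/s;  V_Py = rω cosθ + a·ω_rod·cosφ = -2.7032 m/s.
|V_P| = √(V_Px² + V_Py²) = 9.8196 m/s.

9.82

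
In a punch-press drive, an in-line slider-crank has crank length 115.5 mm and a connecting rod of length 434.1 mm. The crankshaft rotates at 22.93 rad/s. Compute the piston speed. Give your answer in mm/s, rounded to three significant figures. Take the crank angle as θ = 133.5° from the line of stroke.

ω = 22.93 rad/s
For an in-line slider-crank, x = r cosθ + √(L² − r² sin²θ), so v = −rω sinθ·[1 + r cosθ/√(L² − r² sin²θ)].
With r = 0.1155 m, L = 0.4341 m, θ = 133.5°: √(L² − r² sin²θ) = 0.42594 m.
v = −0.1155·22.93·0.72537·[1 + 0.1155·-0.68835/0.42594] = -1.5625 m/s.
|v| = 1.5625 m/s = 1562.5 mm/s.

1560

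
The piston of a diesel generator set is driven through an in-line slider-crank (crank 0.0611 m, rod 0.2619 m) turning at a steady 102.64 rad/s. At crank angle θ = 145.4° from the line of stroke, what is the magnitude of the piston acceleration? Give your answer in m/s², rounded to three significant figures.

474

ω = 102.6 rad/s
x(θ) = r cosθ + √(L² − r² sin²θ); with ω constant, a = ω²·d²x/dθ².
d²x/dθ² = −r cosθ − r²(cos2θ)/√u − r⁴ sin²2θ/(4u^{3/2}),  u = L² − r² sin²θ = 0.0673878 m².
Substituting r = 0.0611 m, L = 0.2619 m, θ = 145.4°: d²x/dθ² = +0.045013 m.
a = ω²·d²x/dθ² = (102.6)²·(+0.045013) = +474.21 m/s²;  |a| = 474.21 m/s².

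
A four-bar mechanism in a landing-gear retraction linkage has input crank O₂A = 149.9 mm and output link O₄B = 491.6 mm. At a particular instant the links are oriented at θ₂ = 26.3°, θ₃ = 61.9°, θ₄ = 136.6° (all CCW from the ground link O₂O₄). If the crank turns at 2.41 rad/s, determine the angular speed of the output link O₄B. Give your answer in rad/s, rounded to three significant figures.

ω₂ = 2.41 rad/s
Differentiating the loop-closure r₂e^{iθ₂}+r₃e^{iθ₃}=r₁+r₄e^{iθ₄} gives r₂ω₂e^{iθ₂}+r₃ω₃e^{iθ₃}=r₄ω₄e^{iθ₄}.
Eliminating the other unknown: ω₄ = r₂ω₂ sin(θ₂−θ₃) / [r₄ sin(θ₄−θ₃)].
Numerator sine = -0.58212; denominator sine = +0.96456.
Result = 0.1499·2.41·(-0.58212) / (0.4916·(+0.96456)) = -0.4435 rad/s; magnitude 0.4435 rad/s.

0.443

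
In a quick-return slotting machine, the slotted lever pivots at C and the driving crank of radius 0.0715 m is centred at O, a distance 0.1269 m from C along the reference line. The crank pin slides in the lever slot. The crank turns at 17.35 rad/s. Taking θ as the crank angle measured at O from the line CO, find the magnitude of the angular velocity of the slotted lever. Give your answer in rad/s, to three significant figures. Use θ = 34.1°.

6.04

ω = 17.35 rad/s
Crank pin A relative to C: A = (d + r cosθ, r sinθ); lever angle φ = atan2(r sinθ, d + r cosθ).
Differentiating tanφ: φ̇ = rω(d cosθ + r)/(d² + r² + 2dr cosθ).
d² + r² + 2dr cosθ = |CA|² = 0.0362424 m²;  d cosθ + r = +0.17658 m.
|ω_lever| = |0.0715·17.35·+0.17658| / 0.0362424 = 6.0441 rad/s.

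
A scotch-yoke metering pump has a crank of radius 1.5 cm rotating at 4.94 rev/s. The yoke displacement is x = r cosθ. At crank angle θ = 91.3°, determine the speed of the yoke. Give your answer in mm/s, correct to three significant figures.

ω = 31.04 rad/s (from 4.94 rev/s).
x = r cosθ ⇒ ẋ = −rω sinθ.
|v| = rω|sinθ| = 0.015·31.04·|sin 91.3°| = 0.46546 m/s = 465.46 mm/s.

465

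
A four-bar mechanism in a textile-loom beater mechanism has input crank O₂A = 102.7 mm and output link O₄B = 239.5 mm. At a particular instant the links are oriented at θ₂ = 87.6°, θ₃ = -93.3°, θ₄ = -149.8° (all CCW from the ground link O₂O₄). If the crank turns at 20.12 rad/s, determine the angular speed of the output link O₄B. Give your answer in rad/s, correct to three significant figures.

0.163

ω₂ = 20.12 rad/s
Differentiating the loop-closure r₂e^{iθ₂}+r₃e^{iθ₃}=r₁+r₄e^{iθ₄} gives r₂ω₂e^{iθ₂}+r₃ω₃e^{iθ₃}=r₄ω₄e^{iθ₄}.
Eliminating the other unknown: ω₄ = r₂ω₂ sin(θ₂−θ₃) / [r₄ sin(θ₄−θ₃)].
Numerator sine = -0.01571; denominator sine = -0.83389.
Result = 0.1027·20.12·(-0.01571) / (0.2395·(-0.83389)) = +0.16251 rad/s; magnitude 0.16251 rad/s.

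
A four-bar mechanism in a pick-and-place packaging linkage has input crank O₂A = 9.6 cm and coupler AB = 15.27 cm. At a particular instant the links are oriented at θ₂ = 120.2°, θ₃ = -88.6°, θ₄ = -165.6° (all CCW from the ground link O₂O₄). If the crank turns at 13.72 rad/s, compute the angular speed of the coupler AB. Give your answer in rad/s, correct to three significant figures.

8.52

ω₂ = 13.72 rad/s
Differentiating the loop-closure r₂e^{iθ₂}+r₃e^{iθ₃}=r₁+r₄e^{iθ₄} gives r₂ω₂e^{iθ₂}+r₃ω₃e^{iθ₃}=r₄ω₄e^{iθ₄}.
Eliminating the other unknown: ω₃ = r₂ω₂ sin(θ₄−θ₂) / [r₃ sin(θ₃−θ₄)].
Numerator sine = +0.96222; denominator sine = +0.97437.
Result = 0.096·13.72·(+0.96222) / (0.1527·(+0.97437)) = +8.518 rad/s; magnitude 8.518 rad/s.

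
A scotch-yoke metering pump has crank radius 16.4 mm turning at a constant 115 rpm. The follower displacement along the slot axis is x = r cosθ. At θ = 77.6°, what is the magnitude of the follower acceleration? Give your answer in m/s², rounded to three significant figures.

ω = 12.04 rad/s (from 115 rpm).
x = r cosθ ⇒ ẍ = −rω² cosθ (ω constant).
|a| = rω²|cosθ| = 0.0164·(12.04)²·|cos 77.6°| = 0.51074 m/s².

0.511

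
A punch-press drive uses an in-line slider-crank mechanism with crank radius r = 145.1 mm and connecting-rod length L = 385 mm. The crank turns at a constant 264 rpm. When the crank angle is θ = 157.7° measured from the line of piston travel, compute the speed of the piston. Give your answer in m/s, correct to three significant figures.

0.986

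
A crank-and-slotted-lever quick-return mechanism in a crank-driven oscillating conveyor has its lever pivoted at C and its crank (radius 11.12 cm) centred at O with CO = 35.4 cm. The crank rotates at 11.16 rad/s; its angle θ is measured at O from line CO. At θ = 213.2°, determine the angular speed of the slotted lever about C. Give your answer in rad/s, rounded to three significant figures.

ω = 11.16 rad/s
Crank pin A relative to C: A = (d + r cosθ, r sinθ); lever angle φ = atan2(r sinθ, d + r cosθ).
Differentiating tanφ: φ̇ = rω(d cosθ + r)/(d² + r² + 2dr cosθ).
d² + r² + 2dr cosθ = |CA|² = 0.0718033 m²;  d cosθ + r = -0.18501 m.
|ω_lever| = |0.1112·11.16·-0.18501| / 0.0718033 = 3.1976 rad/s.

3.20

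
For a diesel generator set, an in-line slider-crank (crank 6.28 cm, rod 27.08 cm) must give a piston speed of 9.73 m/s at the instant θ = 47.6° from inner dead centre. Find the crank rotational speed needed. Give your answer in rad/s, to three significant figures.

181

For an in-line slider-crank, |v_piston| = rω|sinθ|·[1 + r cosθ/√(L² − r² sin²θ)].
With r = 0.0628 m, L = 0.2708 m, θ = 47.6°: the bracketed kinematic factor |dx/dθ| = 0.053736 m.
ω = v/|dx/dθ| = 9.73/0.053736 = 181.07 rad/s.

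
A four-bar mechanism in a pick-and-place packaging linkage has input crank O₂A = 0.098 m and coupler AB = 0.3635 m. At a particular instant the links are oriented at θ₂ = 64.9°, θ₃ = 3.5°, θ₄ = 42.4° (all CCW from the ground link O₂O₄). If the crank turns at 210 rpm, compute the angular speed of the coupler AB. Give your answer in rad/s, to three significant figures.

3.61

ω₂ = 21.99 rad/s (from 210 rpm).
Differentiating the loop-closure r₂e^{iθ₂}+r₃e^{iθ₃}=r₁+r₄e^{iθ₄} gives r₂ω₂e^{iθ₂}+r₃ω₃e^{iθ₃}=r₄ω₄e^{iθ₄}.
Eliminating the other unknown: ω₃ = r₂ω₂ sin(θ₄−θ₂) / [r₃ sin(θ₃−θ₄)].
Numerator sine = -0.38268; denominator sine = -0.62796.
Result = 0.098·21.99·(-0.38268) / (0.3635·(-0.62796)) = +3.6131 rad/s; magnitude 3.6131 rad/s.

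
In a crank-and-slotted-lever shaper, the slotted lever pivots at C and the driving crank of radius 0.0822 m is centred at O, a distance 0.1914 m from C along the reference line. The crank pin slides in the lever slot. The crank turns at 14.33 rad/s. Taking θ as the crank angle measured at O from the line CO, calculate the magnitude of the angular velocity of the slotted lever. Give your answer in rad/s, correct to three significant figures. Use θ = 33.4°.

ω = 14.33 rad/s
Crank pin A relative to C: A = (d + r cosθ, r sinθ); lever angle φ = atan2(r sinθ, d + r cosθ).
Differentiating tanφ: φ̇ = rω(d cosθ + r)/(d² + r² + 2dr cosθ).
d² + r² + 2dr cosθ = |CA|² = 0.0696603 m²;  d cosθ + r = +0.24199 m.
|ω_lever| = |0.0822·14.33·+0.24199| / 0.0696603 = 4.0919 rad/s.

4.09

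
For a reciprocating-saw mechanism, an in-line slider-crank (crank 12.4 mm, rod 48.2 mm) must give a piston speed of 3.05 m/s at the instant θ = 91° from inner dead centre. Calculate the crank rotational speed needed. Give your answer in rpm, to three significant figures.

2360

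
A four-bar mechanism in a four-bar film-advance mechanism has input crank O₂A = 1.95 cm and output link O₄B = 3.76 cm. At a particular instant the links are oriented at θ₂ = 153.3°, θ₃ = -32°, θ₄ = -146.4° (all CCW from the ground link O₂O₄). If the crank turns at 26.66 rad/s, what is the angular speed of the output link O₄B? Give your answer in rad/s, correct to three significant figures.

ω₂ = 26.66 rad/s
Differentiating the loop-closure r₂e^{iθ₂}+r₃e^{iθ₃}=r₁+r₄e^{iθ₄} gives r₂ω₂e^{iθ₂}+r₃ω₃e^{iθ₃}=r₄ω₄e^{iθ₄}.
Eliminating the other unknown: ω₄ = r₂ω₂ sin(θ₂−θ₃) / [r₄ sin(θ₄−θ₃)].
Numerator sine = -0.09237; denominator sine = -0.91068.
Result = 0.0195·26.66·(-0.09237) / (0.0376·(-0.91068)) = +1.4024 rad/s; magnitude 1.4024 rad/s.

1.40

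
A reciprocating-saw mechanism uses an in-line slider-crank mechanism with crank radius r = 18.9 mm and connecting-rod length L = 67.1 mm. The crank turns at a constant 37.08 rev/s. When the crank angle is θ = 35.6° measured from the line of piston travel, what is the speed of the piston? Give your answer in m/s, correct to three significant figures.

ω = 2π·37.1 = 233 rad/s
For an in-line slider-crank, x = r cosθ + √(L² − r² sin²θ), so v = −rω sinθ·[1 + r cosθ/√(L² − r² sin²θ)].
With r = 0.0189 m, L = 0.0671 m, θ = 35.6°: √(L² − r² sin²θ) = 0.066192 m.
v = −0.0189·233·0.58212·[1 + 0.0189·0.81310/0.066192] = -3.1584 m/s.
|v| = 3.1584 m/s.

3.16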